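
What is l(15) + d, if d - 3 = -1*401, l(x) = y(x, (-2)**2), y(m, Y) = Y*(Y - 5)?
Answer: -402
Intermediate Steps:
y(m, Y) = Y*(-5 + Y)
l(x) = -4 (l(x) = (-2)**2*(-5 + (-2)**2) = 4*(-5 + 4) = 4*(-1) = -4)
d = -398 (d = 3 - 1*401 = 3 - 401 = -398)
l(15) + d = -4 - 398 = -402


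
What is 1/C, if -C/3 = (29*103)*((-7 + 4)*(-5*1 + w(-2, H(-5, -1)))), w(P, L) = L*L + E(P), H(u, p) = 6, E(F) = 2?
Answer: 1/887139 ≈ 1.1272e-6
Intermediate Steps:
w(P, L) = 2 + L² (w(P, L) = L*L + 2 = L² + 2 = 2 + L²)
C = 887139 (C = -3*29*103*(-7 + 4)*(-5*1 + (2 + 6²)) = -8961*(-3*(-5 + (2 + 36))) = -8961*(-3*(-5 + 38)) = -8961*(-3*33) = -8961*(-99) = -3*(-295713) = 887139)
1/C = 1/887139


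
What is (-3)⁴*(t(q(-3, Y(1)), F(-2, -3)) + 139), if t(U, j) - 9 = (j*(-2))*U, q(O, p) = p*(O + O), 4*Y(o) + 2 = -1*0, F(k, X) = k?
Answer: 12960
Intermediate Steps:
Y(o) = -½ (Y(o) = -½ + (-1*0)/4 = -½ + (¼)*0 = -½ + 0 = -½)
q(O, p) = 2*O*p (q(O, p) = p*(2*O) = 2*O*p)
t(U, j) = 9 - 2*U*j (t(U, j) = 9 + (j*(-2))*U = 9 + (-2*j)*U = 9 - 2*U*j)
(-3)⁴*(t(q(-3, Y(1)), F(-2, -3)) + 139) = (-3)⁴*((9 - 2*2*(-3)*(-½)*(-2)) + 139) = 81*((9 - 2*3*(-2)) + 139) = 81*((9 + 12) + 139) = 81*(21 + 139) = 81*160 = 12960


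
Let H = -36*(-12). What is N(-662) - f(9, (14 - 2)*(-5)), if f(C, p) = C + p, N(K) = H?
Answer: 483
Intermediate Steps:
H = 432
N(K) = 432
N(-662) - f(9, (14 - 2)*(-5)) = 432 - (9 + (14 - 2)*(-5)) = 432 - (9 + 12*(-5)) = 432 - (9 - 60) = 432 - 1*(-51) = 432 + 51 = 483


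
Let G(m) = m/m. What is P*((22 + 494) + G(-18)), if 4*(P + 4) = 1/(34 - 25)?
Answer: -73931/36 ≈ -2053.6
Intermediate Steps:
G(m) = 1
P = -143/36 (P = -4 + 1/(4*(34 - 25)) = -4 + (1/4)/9 = -4 + (1/4)*(1/9) = -4 + 1/36 = -143/36 ≈ -3.9722)
P*((22 + 494) + G(-18)) = -143*((22 + 494) + 1)/36 = -143*(516 + 1)/36 = -143/36*517 = -73931/36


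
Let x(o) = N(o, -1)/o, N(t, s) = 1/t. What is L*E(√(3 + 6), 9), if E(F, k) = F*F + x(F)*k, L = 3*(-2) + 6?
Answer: 0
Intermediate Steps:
x(o) = o⁻² (x(o) = 1/(o*o) = o⁻²)
L = 0 (L = -6 + 6 = 0)
E(F, k) = F² + k/F² (E(F, k) = F*F + k/F² = F² + k/F²)
L*E(√(3 + 6), 9) = 0*((9 + (√(3 + 6))⁴)/(√(3 + 6))²) = 0*((9 + (√9)⁴)/(√9)²) = 0*((9 + 3⁴)/3²) = 0*((9 + 81)/9) = 0*((⅑)*90) = 0*10 = 0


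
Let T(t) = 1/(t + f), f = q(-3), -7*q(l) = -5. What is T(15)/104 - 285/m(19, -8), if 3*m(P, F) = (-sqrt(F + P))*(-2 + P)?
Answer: 7/11440 + 855*sqrt(11)/187 ≈ 15.165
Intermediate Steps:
q(l) = 5/7 (q(l) = -1/7*(-5) = 5/7)
f = 5/7 ≈ 0.71429
m(P, F) = -sqrt(F + P)*(-2 + P)/3 (m(P, F) = ((-sqrt(F + P))*(-2 + P))/3 = (-sqrt(F + P)*(-2 + P))/3 = -sqrt(F + P)*(-2 + P)/3)
T(t) = 1/(5/7 + t) (T(t) = 1/(t + 5/7) = 1/(5/7 + t))
T(15)/104 - 285/m(19, -8) = (7/(5 + 7*15))/104 - 285*3/(sqrt(-8 + 19)*(2 - 1*19)) = (7/(5 + 105))*(1/104) - 285*3*sqrt(11)/(11*(2 - 19)) = (7/110)*(1/104) - 285*(-3*sqrt(11)/187) = (7*(1/110))*(1/104) - 285*(-3*sqrt(11)/187) = (7/110)*(1/104) - (-855)*sqrt(11)/187 = 7/11440 + 855*sqrt(11)/187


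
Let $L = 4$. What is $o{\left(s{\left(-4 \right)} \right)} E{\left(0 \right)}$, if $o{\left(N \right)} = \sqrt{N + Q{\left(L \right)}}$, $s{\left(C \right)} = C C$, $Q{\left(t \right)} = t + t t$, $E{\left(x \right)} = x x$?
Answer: $0$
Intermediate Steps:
$E{\left(x \right)} = x^{2}$
$Q{\left(t \right)} = t + t^{2}$
$s{\left(C \right)} = C^{2}$
$o{\left(N \right)} = \sqrt{20 + N}$ ($o{\left(N \right)} = \sqrt{N + 4 \left(1 + 4\right)} = \sqrt{N + 4 \cdot 5} = \sqrt{N + 20} = \sqrt{20 + N}$)
$o{\left(s{\left(-4 \right)} \right)} E{\left(0 \right)} = \sqrt{20 + \left(-4\right)^{2}} \cdot 0^{2} = \sqrt{20 + 16} \cdot 0 = \sqrt{36} \cdot 0 = 6 \cdot 0 = 0$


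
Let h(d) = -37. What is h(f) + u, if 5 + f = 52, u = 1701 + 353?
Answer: 2017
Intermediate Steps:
u = 2054
f = 47 (f = -5 + 52 = 47)
h(f) + u = -37 + 2054 = 2017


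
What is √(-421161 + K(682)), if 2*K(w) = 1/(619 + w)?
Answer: I*√2851430116442/2602 ≈ 648.97*I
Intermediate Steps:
K(w) = 1/(2*(619 + w))
√(-421161 + K(682)) = √(-421161 + 1/(2*(619 + 682))) = √(-421161 + (½)/1301) = √(-421161 + (½)*(1/1301)) = √(-421161 + 1/2602) = √(-1095860921/2602) = I*√2851430116442/2602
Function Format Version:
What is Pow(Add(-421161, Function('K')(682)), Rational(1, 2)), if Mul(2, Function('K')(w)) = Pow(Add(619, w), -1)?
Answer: Mul(Rational(1, 2602), I, Pow(2851430116442, Rational(1, 2))) ≈ Mul(648.97, I)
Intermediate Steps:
Function('K')(w) = Mul(Rational(1, 2), Pow(Add(619, w), -1))
Pow(Add(-421161, Function('K')(682)), Rational(1, 2)) = Pow(Add(-421161, Mul(Rational(1, 2), Pow(Add(619, 682), -1))), Rational(1, 2)) = Pow(Add(-421161, Mul(Rational(1, 2), Pow(1301, -1))), Rational(1, 2)) = Pow(Add(-421161, Mul(Rational(1, 2), Rational(1, 1301))), Rational(1, 2)) = Pow(Add(-421161, Rational(1, 2602)), Rational(1, 2)) = Pow(Rational(-1095860921, 2602), Rational(1, 2)) = Mul(Rational(1, 2602), I, Pow(2851430116442, Rational(1, 2)))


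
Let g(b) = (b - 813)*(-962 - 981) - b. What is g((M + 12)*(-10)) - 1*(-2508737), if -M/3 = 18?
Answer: 3271916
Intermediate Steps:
M = -54 (M = -3*18 = -54)
g(b) = 1579659 - 1944*b (g(b) = (-813 + b)*(-1943) - b = (1579659 - 1943*b) - b = 1579659 - 1944*b)
g((M + 12)*(-10)) - 1*(-2508737) = (1579659 - 1944*(-54 + 12)*(-10)) - 1*(-2508737) = (1579659 - (-81648)*(-10)) + 2508737 = (1579659 - 1944*420) + 2508737 = (1579659 - 816480) + 2508737 = 763179 + 2508737 = 3271916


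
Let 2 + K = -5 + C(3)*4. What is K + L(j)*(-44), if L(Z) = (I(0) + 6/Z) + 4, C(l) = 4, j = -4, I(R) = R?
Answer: -101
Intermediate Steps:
L(Z) = 4 + 6/Z (L(Z) = (0 + 6/Z) + 4 = 6/Z + 4 = 4 + 6/Z)
K = 9 (K = -2 + (-5 + 4*4) = -2 + (-5 + 16) = -2 + 11 = 9)
K + L(j)*(-44) = 9 + (4 + 6/(-4))*(-44) = 9 + (4 + 6*(-¼))*(-44) = 9 + (4 - 3/2)*(-44) = 9 + (5/2)*(-44) = 9 - 110 = -101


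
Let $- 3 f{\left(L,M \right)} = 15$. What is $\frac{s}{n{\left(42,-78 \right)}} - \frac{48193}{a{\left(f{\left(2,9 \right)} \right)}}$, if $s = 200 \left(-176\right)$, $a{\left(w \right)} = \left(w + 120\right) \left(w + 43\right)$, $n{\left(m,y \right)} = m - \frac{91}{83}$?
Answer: $- \frac{2586201447}{2967230} \approx -871.59$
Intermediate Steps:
$f{\left(L,M \right)} = -5$ ($f{\left(L,M \right)} = \left(- \frac{1}{3}\right) 15 = -5$)
$n{\left(m,y \right)} = - \frac{91}{83} + m$ ($n{\left(m,y \right)} = m - \frac{91}{83} = - \frac{91}{83} + m$)
$a{\left(w \right)} = \left(43 + w\right) \left(120 + w\right)$ ($a{\left(w \right)} = \left(120 + w\right) \left(43 + w\right) = \left(43 + w\right) \left(120 + w\right)$)
$s = -35200$
$\frac{s}{n{\left(42,-78 \right)}} - \frac{48193}{a{\left(f{\left(2,9 \right)} \right)}} = - \frac{35200}{- \frac{91}{83} + 42} - \frac{48193}{5160 + \left(-5\right)^{2} + 163 \left(-5\right)} = - \frac{35200}{\frac{3395}{83}} - \frac{48193}{5160 + 25 - 815} = \left(-35200\right) \frac{83}{3395} - \frac{48193}{4370} = - \frac{584320}{679} - \frac{48193}{4370} = - \frac{2586201447}{2967230}$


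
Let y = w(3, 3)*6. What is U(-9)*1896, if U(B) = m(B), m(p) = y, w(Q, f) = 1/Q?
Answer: 3792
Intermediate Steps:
y = 2 (y = 6/3 = (1/3)*6 = 2)
m(p) = 2
U(B) = 2
U(-9)*1896 = 2*1896 = 3792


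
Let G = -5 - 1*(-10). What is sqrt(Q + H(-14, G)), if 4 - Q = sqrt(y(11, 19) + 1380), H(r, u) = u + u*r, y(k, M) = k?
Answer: sqrt(-61 - sqrt(1391)) ≈ 9.9144*I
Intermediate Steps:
G = 5 (G = -5 + 10 = 5)
H(r, u) = u + r*u
Q = 4 - sqrt(1391) (Q = 4 - sqrt(11 + 1380) = 4 - sqrt(1391) ≈ -33.296)
sqrt(Q + H(-14, G)) = sqrt((4 - sqrt(1391)) + 5*(1 - 14)) = sqrt((4 - sqrt(1391)) + 5*(-13)) = sqrt((4 - sqrt(1391)) - 65) = sqrt(-61 - sqrt(1391))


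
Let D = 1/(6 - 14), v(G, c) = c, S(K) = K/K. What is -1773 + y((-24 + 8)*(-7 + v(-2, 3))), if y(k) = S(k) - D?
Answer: -14175/8 ≈ -1771.9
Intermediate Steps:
S(K) = 1
D = -1/8 (D = 1/(-8) = -1/8 ≈ -0.12500)
y(k) = 9/8 (y(k) = 1 - 1*(-1/8) = 1 + 1/8 = 9/8)
-1773 + y((-24 + 8)*(-7 + v(-2, 3))) = -1773 + 9/8 = -14175/8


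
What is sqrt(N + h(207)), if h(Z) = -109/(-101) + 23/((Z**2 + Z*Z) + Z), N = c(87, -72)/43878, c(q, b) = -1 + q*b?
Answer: sqrt(3168327362862512890)/1839146370 ≈ 0.96783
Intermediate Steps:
c(q, b) = -1 + b*q
N = -6265/43878 (N = (-1 - 72*87)/43878 = (-1 - 6264)*(1/43878) = -6265*1/43878 = -6265/43878 ≈ -0.14278)
h(Z) = 109/101 + 23/(Z + 2*Z**2) (h(Z) = -109*(-1/101) + 23/((Z**2 + Z**2) + Z) = 109/101 + 23/(2*Z**2 + Z) = 109/101 + 23/(Z + 2*Z**2))
sqrt(N + h(207)) = sqrt(-6265/43878 + (1/101)*(2323 + 109*207 + 218*207**2)/(207*(1 + 2*207))) = sqrt(-6265/43878 + (1/101)*(1/207)*(2323 + 22563 + 218*42849)/(1 + 414)) = sqrt(-6265/43878 + (1/101)*(1/207)*(2323 + 22563 + 9341082)/415) = sqrt(-6265/43878 + (1/101)*(1/207)*(1/415)*9365968) = sqrt(-6265/43878 + 407216/377235) = sqrt(5168148791/5517439110) = sqrt(3168327362862512890)/1839146370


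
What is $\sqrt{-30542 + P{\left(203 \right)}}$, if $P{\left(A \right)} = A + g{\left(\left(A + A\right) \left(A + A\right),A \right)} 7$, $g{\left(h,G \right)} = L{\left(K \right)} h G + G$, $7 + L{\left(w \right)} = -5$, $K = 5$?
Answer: $i \sqrt{2810812390} \approx 53017.0 i$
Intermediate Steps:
$L{\left(w \right)} = -12$ ($L{\left(w \right)} = -7 - 5 = -12$)
$g{\left(h,G \right)} = G - 12 G h$ ($g{\left(h,G \right)} = - 12 h G + G = - 12 G h + G = G - 12 G h$)
$P{\left(A \right)} = A + 7 A \left(1 - 48 A^{2}\right)$ ($P{\left(A \right)} = A + A \left(1 - 12 \left(A + A\right) \left(A + A\right)\right) 7 = A + A \left(1 - 12 \cdot 2 A 2 A\right) 7 = A + A \left(1 - 12 \cdot 4 A^{2}\right) 7 = A + A \left(1 - 48 A^{2}\right) 7 = A + 7 A \left(1 - 48 A^{2}\right)$)
$\sqrt{-30542 + P{\left(203 \right)}} = \sqrt{-30542 + \left(- 336 \cdot 203^{3} + 8 \cdot 203\right)} = \sqrt{-30542 + \left(\left(-336\right) 8365427 + 1624\right)} = \sqrt{-30542 + \left(-2810783472 + 1624\right)} = \sqrt{-30542 - 2810781848} = \sqrt{-2810812390} = i \sqrt{2810812390}$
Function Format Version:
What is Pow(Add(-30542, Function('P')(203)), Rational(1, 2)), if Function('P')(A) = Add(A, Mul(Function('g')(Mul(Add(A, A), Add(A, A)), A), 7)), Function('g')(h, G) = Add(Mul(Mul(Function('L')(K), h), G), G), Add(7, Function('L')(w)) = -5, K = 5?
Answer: Mul(I, Pow(2810812390, Rational(1, 2))) ≈ Mul(53017., I)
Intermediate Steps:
Function('L')(w) = -12 (Function('L')(w) = Add(-7, -5) = -12)
Function('g')(h, G) = Add(G, Mul(-12, G, h)) (Function('g')(h, G) = Add(Mul(Mul(-12, h), G), G) = Add(Mul(-12, G, h), G) = Add(G, Mul(-12, G, h)))
Function('P')(A) = Add(A, Mul(7, A, Add(1, Mul(-48, Pow(A, 2))))) (Function('P')(A) = Add(A, Mul(Mul(A, Add(1, Mul(-12, Mul(Add(A, A), Add(A, A))))), 7)) = Add(A, Mul(Mul(A, Add(1, Mul(-12, Mul(Mul(2, A), Mul(2, A))))), 7)) = Add(A, Mul(Mul(A, Add(1, Mul(-12, Mul(4, Pow(A, 2))))), 7)) = Add(A, Mul(Mul(A, Add(1, Mul(-48, Pow(A, 2)))), 7)) = Add(A, Mul(7, A, Add(1, Mul(-48, Pow(A, 2))))))
Pow(Add(-30542, Function('P')(203)), Rational(1, 2)) = Pow(Add(-30542, Add(Mul(-336, Pow(203, 3)), Mul(8, 203))), Rational(1, 2)) = Pow(Add(-30542, Add(Mul(-336, 8365427), 1624)), Rational(1, 2)) = Pow(Add(-30542, Add(-2810783472, 1624)), Rational(1, 2)) = Pow(Add(-30542, -2810781848), Rational(1, 2)) = Pow(-2810812390, Rational(1, 2)) = Mul(I, Pow(2810812390, Rational(1, 2)))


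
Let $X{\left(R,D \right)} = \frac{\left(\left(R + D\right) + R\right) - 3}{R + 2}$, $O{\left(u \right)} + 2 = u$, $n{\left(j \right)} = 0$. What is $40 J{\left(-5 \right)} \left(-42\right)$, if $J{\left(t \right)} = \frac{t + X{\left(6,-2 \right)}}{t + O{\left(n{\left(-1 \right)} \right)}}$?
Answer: $-990$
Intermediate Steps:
$O{\left(u \right)} = -2 + u$
$X{\left(R,D \right)} = \frac{-3 + D + 2 R}{2 + R}$ ($X{\left(R,D \right)} = \frac{\left(\left(D + R\right) + R\right) - 3}{2 + R} = \frac{\left(D + 2 R\right) - 3}{2 + R} = \frac{-3 + D + 2 R}{2 + R}$)
$J{\left(t \right)} = \frac{\frac{7}{8} + t}{-2 + t}$ ($J{\left(t \right)} = \frac{t + \frac{-3 - 2 + 2 \cdot 6}{2 + 6}}{t + \left(-2 + 0\right)} = \frac{t + \frac{-3 - 2 + 12}{8}}{t - 2} = \frac{t + \frac{1}{8} \cdot 7}{-2 + t} = \frac{t + \frac{7}{8}}{-2 + t} = \frac{\frac{7}{8} + t}{-2 + t}$)
$40 J{\left(-5 \right)} \left(-42\right) = 40 \frac{\frac{7}{8} - 5}{-2 - 5} \left(-42\right) = 40 \frac{1}{-7} \left(- \frac{33}{8}\right) \left(-42\right) = 40 \left(\left(- \frac{1}{7}\right) \left(- \frac{33}{8}\right)\right) \left(-42\right) = 40 \cdot \frac{33}{56} \left(-42\right) = \frac{165}{7} \left(-42\right) = -990$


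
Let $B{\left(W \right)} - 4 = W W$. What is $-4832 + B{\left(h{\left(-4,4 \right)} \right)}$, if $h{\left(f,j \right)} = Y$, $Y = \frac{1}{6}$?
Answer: $- \frac{173807}{36} \approx -4828.0$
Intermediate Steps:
$Y = \frac{1}{6} \approx 0.16667$
$h{\left(f,j \right)} = \frac{1}{6}$
$B{\left(W \right)} = 4 + W^{2}$ ($B{\left(W \right)} = 4 + W W = 4 + W^{2}$)
$-4832 + B{\left(h{\left(-4,4 \right)} \right)} = -4832 + \left(4 + \left(\frac{1}{6}\right)^{2}\right) = -4832 + \left(4 + \frac{1}{36}\right) = -4832 + \frac{145}{36} = - \frac{173807}{36}$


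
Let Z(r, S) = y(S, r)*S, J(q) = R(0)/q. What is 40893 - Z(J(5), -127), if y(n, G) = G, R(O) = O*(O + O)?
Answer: 40893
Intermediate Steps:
R(O) = 2*O**2 (R(O) = O*(2*O) = 2*O**2)
J(q) = 0 (J(q) = (2*0**2)/q = (2*0)/q = 0/q = 0)
Z(r, S) = S*r (Z(r, S) = r*S = S*r)
40893 - Z(J(5), -127) = 40893 - (-127)*0 = 40893 - 1*0 = 40893 + 0 = 40893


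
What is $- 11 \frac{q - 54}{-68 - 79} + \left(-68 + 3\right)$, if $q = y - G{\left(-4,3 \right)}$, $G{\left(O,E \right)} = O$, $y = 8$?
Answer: $- \frac{477}{7} \approx -68.143$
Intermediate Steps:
$q = 12$ ($q = 8 - -4 = 8 + 4 = 12$)
$- 11 \frac{q - 54}{-68 - 79} + \left(-68 + 3\right) = - 11 \frac{12 - 54}{-68 - 79} + \left(-68 + 3\right) = - 11 \left(- \frac{42}{-147}\right) - 65 = - 11 \left(\left(-42\right) \left(- \frac{1}{147}\right)\right) - 65 = \left(-11\right) \frac{2}{7} - 65 = - \frac{22}{7} - 65 = - \frac{477}{7}$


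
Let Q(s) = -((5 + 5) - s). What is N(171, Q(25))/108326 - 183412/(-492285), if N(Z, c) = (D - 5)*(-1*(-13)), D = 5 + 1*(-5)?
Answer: 19836289787/53327264910 ≈ 0.37197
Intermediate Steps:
Q(s) = -10 + s (Q(s) = -(10 - s) = -10 + s)
D = 0 (D = 5 - 5 = 0)
N(Z, c) = -65 (N(Z, c) = (0 - 5)*(-1*(-13)) = -5*13 = -65)
N(171, Q(25))/108326 - 183412/(-492285) = -65/108326 - 183412/(-492285) = -65*1/108326 - 183412*(-1/492285) = -65/108326 + 183412/492285 = 19836289787/53327264910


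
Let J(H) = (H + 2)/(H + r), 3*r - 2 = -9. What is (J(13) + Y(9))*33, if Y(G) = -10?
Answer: -9075/32 ≈ -283.59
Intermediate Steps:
r = -7/3 (r = 2/3 + (1/3)*(-9) = 2/3 - 3 = -7/3 ≈ -2.3333)
J(H) = (2 + H)/(-7/3 + H) (J(H) = (H + 2)/(H - 7/3) = (2 + H)/(-7/3 + H))
(J(13) + Y(9))*33 = (3*(2 + 13)/(-7 + 3*13) - 10)*33 = (3*15/(-7 + 39) - 10)*33 = (3*15/32 - 10)*33 = (3*(1/32)*15 - 10)*33 = (45/32 - 10)*33 = -275/32*33 = -9075/32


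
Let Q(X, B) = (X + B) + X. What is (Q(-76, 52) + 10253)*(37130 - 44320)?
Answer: -73000070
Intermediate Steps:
Q(X, B) = B + 2*X (Q(X, B) = (B + X) + X = B + 2*X)
(Q(-76, 52) + 10253)*(37130 - 44320) = ((52 + 2*(-76)) + 10253)*(37130 - 44320) = ((52 - 152) + 10253)*(-7190) = (-100 + 10253)*(-7190) = 10153*(-7190) = -73000070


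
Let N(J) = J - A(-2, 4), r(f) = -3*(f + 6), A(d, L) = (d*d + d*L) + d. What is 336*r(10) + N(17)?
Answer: -16105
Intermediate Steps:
A(d, L) = d + d² + L*d (A(d, L) = (d² + L*d) + d = d + d² + L*d)
r(f) = -18 - 3*f (r(f) = -3*(6 + f) = -18 - 3*f)
N(J) = 6 + J (N(J) = J - (-2)*(1 + 4 - 2) = J - (-2)*3 = J - 1*(-6) = J + 6 = 6 + J)
336*r(10) + N(17) = 336*(-18 - 3*10) + (6 + 17) = 336*(-18 - 30) + 23 = 336*(-48) + 23 = -16128 + 23 = -16105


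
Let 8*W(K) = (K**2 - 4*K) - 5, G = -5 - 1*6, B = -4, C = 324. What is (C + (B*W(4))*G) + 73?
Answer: 739/2 ≈ 369.50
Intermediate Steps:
G = -11 (G = -5 - 6 = -11)
W(K) = -5/8 - K/2 + K**2/8 (W(K) = ((K**2 - 4*K) - 5)/8 = (-5 + K**2 - 4*K)/8 = -5/8 - K/2 + K**2/8)
(C + (B*W(4))*G) + 73 = (324 - 4*(-5/8 - 1/2*4 + (1/8)*4**2)*(-11)) + 73 = (324 - 4*(-5/8 - 2 + (1/8)*16)*(-11)) + 73 = (324 - 4*(-5/8 - 2 + 2)*(-11)) + 73 = (324 - 4*(-5/8)*(-11)) + 73 = (324 + (5/2)*(-11)) + 73 = (324 - 55/2) + 73 = 593/2 + 73 = 739/2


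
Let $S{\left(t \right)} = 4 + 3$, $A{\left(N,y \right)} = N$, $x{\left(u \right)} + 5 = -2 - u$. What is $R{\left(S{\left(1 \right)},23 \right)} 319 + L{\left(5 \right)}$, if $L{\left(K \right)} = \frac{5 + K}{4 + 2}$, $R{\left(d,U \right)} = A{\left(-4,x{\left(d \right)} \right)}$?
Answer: $- \frac{3823}{3} \approx -1274.3$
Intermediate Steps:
$x{\left(u \right)} = -7 - u$ ($x{\left(u \right)} = -5 - \left(2 + u\right) = -7 - u$)
$S{\left(t \right)} = 7$
$R{\left(d,U \right)} = -4$
$L{\left(K \right)} = \frac{5}{6} + \frac{K}{6}$ ($L{\left(K \right)} = \frac{5 + K}{6} = \left(5 + K\right) \frac{1}{6} = \frac{5}{6} + \frac{K}{6}$)
$R{\left(S{\left(1 \right)},23 \right)} 319 + L{\left(5 \right)} = \left(-4\right) 319 + \left(\frac{5}{6} + \frac{1}{6} \cdot 5\right) = -1276 + \left(\frac{5}{6} + \frac{5}{6}\right) = -1276 + \frac{5}{3} = - \frac{3823}{3}$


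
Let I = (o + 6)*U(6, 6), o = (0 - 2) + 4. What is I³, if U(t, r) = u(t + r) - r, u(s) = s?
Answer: 110592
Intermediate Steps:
U(t, r) = t (U(t, r) = (t + r) - r = (r + t) - r = t)
o = 2 (o = -2 + 4 = 2)
I = 48 (I = (2 + 6)*6 = 8*6 = 48)
I³ = 48³ = 110592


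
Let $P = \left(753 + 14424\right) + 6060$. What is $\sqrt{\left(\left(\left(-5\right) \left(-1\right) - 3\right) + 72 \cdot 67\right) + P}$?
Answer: $\sqrt{26063} \approx 161.44$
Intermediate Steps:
$P = 21237$ ($P = 15177 + 6060 = 21237$)
$\sqrt{\left(\left(\left(-5\right) \left(-1\right) - 3\right) + 72 \cdot 67\right) + P} = \sqrt{\left(\left(\left(-5\right) \left(-1\right) - 3\right) + 72 \cdot 67\right) + 21237} = \sqrt{\left(\left(5 - 3\right) + 4824\right) + 21237} = \sqrt{\left(2 + 4824\right) + 21237} = \sqrt{4826 + 21237} = \sqrt{26063}$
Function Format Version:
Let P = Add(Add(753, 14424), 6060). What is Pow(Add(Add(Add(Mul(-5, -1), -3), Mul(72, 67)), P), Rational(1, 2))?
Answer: Pow(26063, Rational(1, 2)) ≈ 161.44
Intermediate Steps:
P = 21237 (P = Add(15177, 6060) = 21237)
Pow(Add(Add(Add(Mul(-5, -1), -3), Mul(72, 67)), P), Rational(1, 2)) = Pow(Add(Add(Add(Mul(-5, -1), -3), Mul(72, 67)), 21237), Rational(1, 2)) = Pow(Add(Add(Add(5, -3), 4824), 21237), Rational(1, 2)) = Pow(Add(Add(2, 4824), 21237), Rational(1, 2)) = Pow(Add(4826, 21237), Rational(1, 2)) = Pow(26063, Rational(1, 2))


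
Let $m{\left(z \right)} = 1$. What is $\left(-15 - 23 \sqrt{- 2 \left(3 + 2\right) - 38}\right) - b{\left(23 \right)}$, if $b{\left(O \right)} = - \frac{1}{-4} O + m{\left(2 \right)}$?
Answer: $- \frac{87}{4} - 92 i \sqrt{3} \approx -21.75 - 159.35 i$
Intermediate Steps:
$b{\left(O \right)} = 1 + \frac{O}{4}$ ($b{\left(O \right)} = - \frac{1}{-4} O + 1 = \left(-1\right) \left(- \frac{1}{4}\right) O + 1 = \frac{O}{4} + 1 = 1 + \frac{O}{4}$)
$\left(-15 - 23 \sqrt{- 2 \left(3 + 2\right) - 38}\right) - b{\left(23 \right)} = \left(-15 - 23 \sqrt{- 2 \left(3 + 2\right) - 38}\right) - \left(1 + \frac{1}{4} \cdot 23\right) = \left(-15 - 23 \sqrt{\left(-2\right) 5 - 38}\right) - \left(1 + \frac{23}{4}\right) = \left(-15 - 23 \sqrt{-10 - 38}\right) - \frac{27}{4} = \left(-15 - 23 \sqrt{-48}\right) - \frac{27}{4} = \left(-15 - 23 \cdot 4 i \sqrt{3}\right) - \frac{27}{4} = \left(-15 - 92 i \sqrt{3}\right) - \frac{27}{4} = - \frac{87}{4} - 92 i \sqrt{3}$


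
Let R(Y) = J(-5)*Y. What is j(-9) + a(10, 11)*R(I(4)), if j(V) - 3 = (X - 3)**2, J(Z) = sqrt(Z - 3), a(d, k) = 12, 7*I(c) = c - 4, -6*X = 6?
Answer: 19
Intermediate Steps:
X = -1 (X = -1/6*6 = -1)
I(c) = -4/7 + c/7 (I(c) = (c - 4)/7 = (-4 + c)/7 = -4/7 + c/7)
J(Z) = sqrt(-3 + Z)
j(V) = 19 (j(V) = 3 + (-1 - 3)**2 = 3 + (-4)**2 = 3 + 16 = 19)
R(Y) = 2*I*Y*sqrt(2) (R(Y) = sqrt(-3 - 5)*Y = sqrt(-8)*Y = (2*I*sqrt(2))*Y = 2*I*Y*sqrt(2))
j(-9) + a(10, 11)*R(I(4)) = 19 + 12*(2*I*(-4/7 + (1/7)*4)*sqrt(2)) = 19 + 12*(2*I*(-4/7 + 4/7)*sqrt(2)) = 19 + 12*(2*I*0*sqrt(2)) = 19 + 12*0 = 19 + 0 = 19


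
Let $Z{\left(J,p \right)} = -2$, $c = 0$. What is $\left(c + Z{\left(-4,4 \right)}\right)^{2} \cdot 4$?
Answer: $16$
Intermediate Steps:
$\left(c + Z{\left(-4,4 \right)}\right)^{2} \cdot 4 = \left(0 - 2\right)^{2} \cdot 4 = \left(-2\right)^{2} \cdot 4 = 4 \cdot 4 = 16$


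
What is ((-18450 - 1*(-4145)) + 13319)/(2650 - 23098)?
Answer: 493/10224 ≈ 0.048220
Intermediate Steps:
((-18450 - 1*(-4145)) + 13319)/(2650 - 23098) = ((-18450 + 4145) + 13319)/(-20448) = (-14305 + 13319)*(-1/20448) = -986*(-1/20448) = 493/10224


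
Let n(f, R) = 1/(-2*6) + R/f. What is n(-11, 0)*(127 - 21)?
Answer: -53/6 ≈ -8.8333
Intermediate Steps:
n(f, R) = -1/12 + R/f (n(f, R) = -½*⅙ + R/f = -1/12 + R/f)
n(-11, 0)*(127 - 21) = ((0 - 1/12*(-11))/(-11))*(127 - 21) = -(0 + 11/12)/11*106 = -1/11*11/12*106 = -1/12*106 = -53/6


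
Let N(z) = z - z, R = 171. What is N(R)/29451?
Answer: 0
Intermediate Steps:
N(z) = 0
N(R)/29451 = 0/29451 = 0*(1/29451) = 0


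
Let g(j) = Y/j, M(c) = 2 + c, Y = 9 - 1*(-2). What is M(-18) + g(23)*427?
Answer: 4329/23 ≈ 188.22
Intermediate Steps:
Y = 11 (Y = 9 + 2 = 11)
g(j) = 11/j
M(-18) + g(23)*427 = (2 - 18) + (11/23)*427 = -16 + (11*(1/23))*427 = -16 + (11/23)*427 = -16 + 4697/23 = 4329/23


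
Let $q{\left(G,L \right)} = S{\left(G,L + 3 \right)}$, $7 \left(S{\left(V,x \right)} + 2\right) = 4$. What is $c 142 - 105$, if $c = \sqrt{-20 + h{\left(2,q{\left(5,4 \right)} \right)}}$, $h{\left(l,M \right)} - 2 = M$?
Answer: $-105 + \frac{284 i \sqrt{238}}{7} \approx -105.0 + 625.91 i$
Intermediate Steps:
$S{\left(V,x \right)} = - \frac{10}{7}$ ($S{\left(V,x \right)} = -2 + \frac{1}{7} \cdot 4 = -2 + \frac{4}{7} = - \frac{10}{7}$)
$q{\left(G,L \right)} = - \frac{10}{7}$
$h{\left(l,M \right)} = 2 + M$
$c = \frac{2 i \sqrt{238}}{7}$ ($c = \sqrt{-20 + \left(2 - \frac{10}{7}\right)} = \sqrt{-20 + \frac{4}{7}} = \sqrt{- \frac{136}{7}} = \frac{2 i \sqrt{238}}{7} \approx 4.4078 i$)
$c 142 - 105 = \frac{2 i \sqrt{238}}{7} \cdot 142 - 105 = \frac{284 i \sqrt{238}}{7} - 105 = -105 + \frac{284 i \sqrt{238}}{7}$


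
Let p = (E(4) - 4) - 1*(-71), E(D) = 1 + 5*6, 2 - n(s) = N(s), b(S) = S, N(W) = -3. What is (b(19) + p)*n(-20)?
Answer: 585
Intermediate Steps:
n(s) = 5 (n(s) = 2 - 1*(-3) = 2 + 3 = 5)
E(D) = 31 (E(D) = 1 + 30 = 31)
p = 98 (p = (31 - 4) - 1*(-71) = 27 + 71 = 98)
(b(19) + p)*n(-20) = (19 + 98)*5 = 117*5 = 585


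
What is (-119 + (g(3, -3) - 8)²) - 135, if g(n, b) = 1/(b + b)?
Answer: -6743/36 ≈ -187.31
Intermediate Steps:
g(n, b) = 1/(2*b)
(-119 + (g(3, -3) - 8)²) - 135 = (-119 + ((½)/(-3) - 8)²) - 135 = (-119 + ((½)*(-⅓) - 8)²) - 135 = (-119 + (-⅙ - 8)²) - 135 = (-119 + (-49/6)²) - 135 = (-119 + 2401/36) - 135 = -1883/36 - 135 = -6743/36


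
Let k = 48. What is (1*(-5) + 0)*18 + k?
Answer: -42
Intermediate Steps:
(1*(-5) + 0)*18 + k = (1*(-5) + 0)*18 + 48 = (-5 + 0)*18 + 48 = -5*18 + 48 = -90 + 48 = -42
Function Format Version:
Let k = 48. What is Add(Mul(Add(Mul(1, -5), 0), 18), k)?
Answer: -42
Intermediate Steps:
Add(Mul(Add(Mul(1, -5), 0), 18), k) = Add(Mul(Add(Mul(1, -5), 0), 18), 48) = Add(Mul(Add(-5, 0), 18), 48) = Add(Mul(-5, 18), 48) = Add(-90, 48) = -42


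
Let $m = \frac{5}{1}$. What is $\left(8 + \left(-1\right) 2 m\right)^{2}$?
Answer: $4$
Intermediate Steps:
$m = 5$ ($m = 5 \cdot 1 = 5$)
$\left(8 + \left(-1\right) 2 m\right)^{2} = \left(8 + \left(-1\right) 2 \cdot 5\right)^{2} = \left(8 - 10\right)^{2} = \left(-2\right)^{2} = 4$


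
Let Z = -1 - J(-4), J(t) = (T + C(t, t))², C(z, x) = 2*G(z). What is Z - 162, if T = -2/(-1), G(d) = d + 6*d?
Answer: -3079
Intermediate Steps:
G(d) = 7*d
T = 2 (T = -2*(-1) = 2)
C(z, x) = 14*z (C(z, x) = 2*(7*z) = 14*z)
J(t) = (2 + 14*t)²
Z = -2917 (Z = -1 - 4*(1 + 7*(-4))² = -1 - 4*(1 - 28)² = -1 - 4*(-27)² = -1 - 4*729 = -1 - 1*2916 = -1 - 2916 = -2917)
Z - 162 = -2917 - 162 = -3079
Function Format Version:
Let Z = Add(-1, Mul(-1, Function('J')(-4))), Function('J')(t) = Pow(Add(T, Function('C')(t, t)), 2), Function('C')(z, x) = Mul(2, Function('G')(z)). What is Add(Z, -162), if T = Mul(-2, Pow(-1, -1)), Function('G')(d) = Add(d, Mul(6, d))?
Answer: -3079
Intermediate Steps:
Function('G')(d) = Mul(7, d)
T = 2 (T = Mul(-2, -1) = 2)
Function('C')(z, x) = Mul(14, z) (Function('C')(z, x) = Mul(2, Mul(7, z)) = Mul(14, z))
Function('J')(t) = Pow(Add(2, Mul(14, t)), 2)
Z = -2917 (Z = Add(-1, Mul(-1, Mul(4, Pow(Add(1, Mul(7, -4)), 2)))) = Add(-1, Mul(-1, Mul(4, Pow(Add(1, -28), 2)))) = Add(-1, Mul(-1, Mul(4, Pow(-27, 2)))) = Add(-1, Mul(-1, Mul(4, 729))) = Add(-1, Mul(-1, 2916)) = Add(-1, -2916) = -2917)
Add(Z, -162) = Add(-2917, -162) = -3079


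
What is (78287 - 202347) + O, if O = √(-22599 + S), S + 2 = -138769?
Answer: -124060 + 3*I*√17930 ≈ -1.2406e+5 + 401.71*I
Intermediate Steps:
S = -138771 (S = -2 - 138769 = -138771)
O = 3*I*√17930 (O = √(-22599 - 138771) = √(-161370) = 3*I*√17930 ≈ 401.71*I)
(78287 - 202347) + O = (78287 - 202347) + 3*I*√17930 = -124060 + 3*I*√17930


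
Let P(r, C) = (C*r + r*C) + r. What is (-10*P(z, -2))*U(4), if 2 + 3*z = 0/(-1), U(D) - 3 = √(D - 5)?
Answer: -60 - 20*I ≈ -60.0 - 20.0*I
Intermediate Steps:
U(D) = 3 + √(-5 + D) (U(D) = 3 + √(D - 5) = 3 + √(-5 + D))
z = -⅔ (z = -⅔ + (0/(-1))/3 = -⅔ + (0*(-1))/3 = -⅔ + (⅓)*0 = -⅔ + 0 = -⅔ ≈ -0.66667)
P(r, C) = r + 2*C*r (P(r, C) = (C*r + C*r) + r = 2*C*r + r = r + 2*C*r)
(-10*P(z, -2))*U(4) = (-(-20)*(1 + 2*(-2))/3)*(3 + √(-5 + 4)) = (-(-20)*(1 - 4)/3)*(3 + √(-1)) = (-(-20)*(-3)/3)*(3 + I) = (-10*2)*(3 + I) = -20*(3 + I) = -60 - 20*I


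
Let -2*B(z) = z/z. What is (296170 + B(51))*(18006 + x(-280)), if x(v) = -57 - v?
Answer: 10797747631/2 ≈ 5.3989e+9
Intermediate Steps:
B(z) = -½ (B(z) = -z/(2*z) = -½*1 = -½)
(296170 + B(51))*(18006 + x(-280)) = (296170 - ½)*(18006 + (-57 - 1*(-280))) = 592339*(18006 + (-57 + 280))/2 = 592339*(18006 + 223)/2 = (592339/2)*18229 = 10797747631/2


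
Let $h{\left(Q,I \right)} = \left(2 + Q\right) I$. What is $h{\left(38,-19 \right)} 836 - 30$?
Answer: $-635390$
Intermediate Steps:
$h{\left(Q,I \right)} = I \left(2 + Q\right)$
$h{\left(38,-19 \right)} 836 - 30 = - 19 \left(2 + 38\right) 836 - 30 = \left(-19\right) 40 \cdot 836 - 30 = \left(-760\right) 836 - 30 = -635360 - 30 = -635390$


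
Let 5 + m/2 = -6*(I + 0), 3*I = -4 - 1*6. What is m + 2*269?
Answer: 568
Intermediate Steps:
I = -10/3 (I = (-4 - 1*6)/3 = (-4 - 6)/3 = (⅓)*(-10) = -10/3 ≈ -3.3333)
m = 30 (m = -10 + 2*(-6*(-10/3 + 0)) = -10 + 2*(-6*(-10/3)) = -10 + 2*20 = -10 + 40 = 30)
m + 2*269 = 30 + 2*269 = 30 + 538 = 568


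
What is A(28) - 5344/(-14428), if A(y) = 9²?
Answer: 293503/3607 ≈ 81.370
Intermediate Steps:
A(y) = 81
A(28) - 5344/(-14428) = 81 - 5344/(-14428) = 81 - 5344*(-1)/14428 = 81 - 1*(-1336/3607) = 81 + 1336/3607 = 293503/3607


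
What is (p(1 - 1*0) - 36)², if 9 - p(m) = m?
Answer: 784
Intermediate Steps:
p(m) = 9 - m
(p(1 - 1*0) - 36)² = ((9 - (1 - 1*0)) - 36)² = ((9 - (1 + 0)) - 36)² = ((9 - 1*1) - 36)² = ((9 - 1) - 36)² = (8 - 36)² = (-28)² = 784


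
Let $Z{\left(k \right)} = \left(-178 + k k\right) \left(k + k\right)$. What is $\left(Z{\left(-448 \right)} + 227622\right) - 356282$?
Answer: $-179799956$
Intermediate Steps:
$Z{\left(k \right)} = 2 k \left(-178 + k^{2}\right)$ ($Z{\left(k \right)} = \left(-178 + k^{2}\right) 2 k = 2 k \left(-178 + k^{2}\right)$)
$\left(Z{\left(-448 \right)} + 227622\right) - 356282 = \left(2 \left(-448\right) \left(-178 + \left(-448\right)^{2}\right) + 227622\right) - 356282 = \left(2 \left(-448\right) \left(-178 + 200704\right) + 227622\right) - 356282 = \left(2 \left(-448\right) 200526 + 227622\right) - 356282 = \left(-179671296 + 227622\right) - 356282 = -179443674 - 356282 = -179799956$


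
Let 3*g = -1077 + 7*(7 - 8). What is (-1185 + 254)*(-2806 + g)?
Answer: 8846362/3 ≈ 2.9488e+6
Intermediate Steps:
g = -1084/3 (g = (-1077 + 7*(7 - 8))/3 = (-1077 + 7*(-1))/3 = (-1077 - 7)/3 = (1/3)*(-1084) = -1084/3 ≈ -361.33)
(-1185 + 254)*(-2806 + g) = (-1185 + 254)*(-2806 - 1084/3) = -931*(-9502/3) = 8846362/3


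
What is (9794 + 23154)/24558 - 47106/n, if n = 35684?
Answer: 4721821/219081918 ≈ 0.021553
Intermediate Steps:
(9794 + 23154)/24558 - 47106/n = (9794 + 23154)/24558 - 47106/35684 = 32948*(1/24558) - 47106*1/35684 = 16474/12279 - 23553/17842 = 4721821/219081918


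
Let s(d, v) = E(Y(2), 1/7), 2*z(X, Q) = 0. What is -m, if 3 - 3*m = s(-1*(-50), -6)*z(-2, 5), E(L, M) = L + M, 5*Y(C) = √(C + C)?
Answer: -1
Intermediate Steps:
Y(C) = √2*√C/5 (Y(C) = √(C + C)/5 = √(2*C)/5 = (√2*√C)/5 = √2*√C/5)
z(X, Q) = 0 (z(X, Q) = (½)*0 = 0)
s(d, v) = 19/35 (s(d, v) = √2*√2/5 + 1/7 = ⅖ + 1*(⅐) = ⅖ + ⅐ = 19/35)
m = 1 (m = 1 - 19*0/105 = 1 - ⅓*0 = 1 + 0 = 1)
-m = -1*1 = -1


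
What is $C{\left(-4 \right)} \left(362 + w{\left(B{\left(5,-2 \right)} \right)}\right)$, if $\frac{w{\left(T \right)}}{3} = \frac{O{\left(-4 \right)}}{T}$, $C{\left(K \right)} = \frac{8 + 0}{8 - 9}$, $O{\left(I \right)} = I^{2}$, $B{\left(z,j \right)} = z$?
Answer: $- \frac{14864}{5} \approx -2972.8$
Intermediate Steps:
$C{\left(K \right)} = -8$ ($C{\left(K \right)} = \frac{8}{-1} = 8 \left(-1\right) = -8$)
$w{\left(T \right)} = \frac{48}{T}$ ($w{\left(T \right)} = 3 \frac{\left(-4\right)^{2}}{T} = 3 \frac{16}{T} = \frac{48}{T}$)
$C{\left(-4 \right)} \left(362 + w{\left(B{\left(5,-2 \right)} \right)}\right) = - 8 \left(362 + \frac{48}{5}\right) = \left(-8\right) \frac{1858}{5} = - \frac{14864}{5}$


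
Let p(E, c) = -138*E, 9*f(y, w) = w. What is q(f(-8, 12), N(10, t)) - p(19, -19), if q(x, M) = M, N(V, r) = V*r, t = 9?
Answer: 2712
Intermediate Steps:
f(y, w) = w/9
q(f(-8, 12), N(10, t)) - p(19, -19) = 10*9 - (-138)*19 = 90 - 1*(-2622) = 90 + 2622 = 2712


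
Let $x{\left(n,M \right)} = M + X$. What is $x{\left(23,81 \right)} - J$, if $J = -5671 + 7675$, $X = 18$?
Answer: $-1905$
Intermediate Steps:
$x{\left(n,M \right)} = 18 + M$ ($x{\left(n,M \right)} = M + 18 = 18 + M$)
$J = 2004$
$x{\left(23,81 \right)} - J = \left(18 + 81\right) - 2004 = 99 - 2004 = -1905$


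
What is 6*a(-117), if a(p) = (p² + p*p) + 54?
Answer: 164592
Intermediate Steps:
a(p) = 54 + 2*p² (a(p) = (p² + p²) + 54 = 2*p² + 54 = 54 + 2*p²)
6*a(-117) = 6*(54 + 2*(-117)²) = 6*(54 + 2*13689) = 6*(54 + 27378) = 6*27432 = 164592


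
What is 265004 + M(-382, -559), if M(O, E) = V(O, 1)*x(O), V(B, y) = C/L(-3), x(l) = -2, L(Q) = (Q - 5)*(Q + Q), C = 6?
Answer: 1060015/4 ≈ 2.6500e+5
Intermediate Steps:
L(Q) = 2*Q*(-5 + Q) (L(Q) = (-5 + Q)*(2*Q) = 2*Q*(-5 + Q))
V(B, y) = 1/8 (V(B, y) = 6/((2*(-3)*(-5 - 3))) = 6/((2*(-3)*(-8))) = 6/48 = 6*(1/48) = 1/8)
M(O, E) = -1/4 (M(O, E) = (1/8)*(-2) = -1/4)
265004 + M(-382, -559) = 265004 - 1/4 = 1060015/4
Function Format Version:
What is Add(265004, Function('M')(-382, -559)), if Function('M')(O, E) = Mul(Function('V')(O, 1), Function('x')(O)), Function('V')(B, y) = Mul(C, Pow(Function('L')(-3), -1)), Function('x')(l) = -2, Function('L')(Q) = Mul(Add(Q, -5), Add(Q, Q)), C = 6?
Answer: Rational(1060015, 4) ≈ 2.6500e+5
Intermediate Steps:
Function('L')(Q) = Mul(2, Q, Add(-5, Q)) (Function('L')(Q) = Mul(Add(-5, Q), Mul(2, Q)) = Mul(2, Q, Add(-5, Q)))
Function('V')(B, y) = Rational(1, 8) (Function('V')(B, y) = Mul(6, Pow(Mul(2, -3, Add(-5, -3)), -1)) = Mul(6, Pow(Mul(2, -3, -8), -1)) = Mul(6, Pow(48, -1)) = Mul(6, Rational(1, 48)) = Rational(1, 8))
Function('M')(O, E) = Rational(-1, 4) (Function('M')(O, E) = Mul(Rational(1, 8), -2) = Rational(-1, 4))
Add(265004, Function('M')(-382, -559)) = Add(265004, Rational(-1, 4)) = Rational(1060015, 4)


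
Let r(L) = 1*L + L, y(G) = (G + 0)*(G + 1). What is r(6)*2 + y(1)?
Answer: 26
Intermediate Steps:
y(G) = G*(1 + G)
r(L) = 2*L (r(L) = L + L = 2*L)
r(6)*2 + y(1) = (2*6)*2 + 1*(1 + 1) = 12*2 + 1*2 = 24 + 2 = 26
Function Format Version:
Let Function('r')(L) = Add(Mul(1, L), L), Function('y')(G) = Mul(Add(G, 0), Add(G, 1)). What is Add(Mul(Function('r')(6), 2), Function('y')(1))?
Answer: 26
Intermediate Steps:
Function('y')(G) = Mul(G, Add(1, G))
Function('r')(L) = Mul(2, L) (Function('r')(L) = Add(L, L) = Mul(2, L))
Add(Mul(Function('r')(6), 2), Function('y')(1)) = Add(Mul(Mul(2, 6), 2), Mul(1, Add(1, 1))) = Add(Mul(12, 2), Mul(1, 2)) = Add(24, 2) = 26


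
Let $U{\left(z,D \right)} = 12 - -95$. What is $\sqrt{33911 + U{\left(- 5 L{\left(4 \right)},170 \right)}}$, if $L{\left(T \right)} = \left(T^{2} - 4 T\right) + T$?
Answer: $\sqrt{34018} \approx 184.44$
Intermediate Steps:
$L{\left(T \right)} = T^{2} - 3 T$
$U{\left(z,D \right)} = 107$ ($U{\left(z,D \right)} = 12 + 95 = 107$)
$\sqrt{33911 + U{\left(- 5 L{\left(4 \right)},170 \right)}} = \sqrt{33911 + 107} = \sqrt{34018}$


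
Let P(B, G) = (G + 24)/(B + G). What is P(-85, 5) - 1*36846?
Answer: -2947709/80 ≈ -36846.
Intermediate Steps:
P(B, G) = (24 + G)/(B + G)
P(-85, 5) - 1*36846 = (24 + 5)/(-85 + 5) - 1*36846 = 29/(-80) - 36846 = -1/80*29 - 36846 = -29/80 - 36846 = -2947709/80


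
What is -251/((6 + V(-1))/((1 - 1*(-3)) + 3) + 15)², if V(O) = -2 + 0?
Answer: -12299/11881 ≈ -1.0352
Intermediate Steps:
V(O) = -2
-251/((6 + V(-1))/((1 - 1*(-3)) + 3) + 15)² = -251/((6 - 2)/((1 - 1*(-3)) + 3) + 15)² = -251/(4/((1 + 3) + 3) + 15)² = -251/(4/(4 + 3) + 15)² = -251/(4/7 + 15)² = -251/((109/7)²) = -251/11881/49 = -251*49/11881 = -12299/11881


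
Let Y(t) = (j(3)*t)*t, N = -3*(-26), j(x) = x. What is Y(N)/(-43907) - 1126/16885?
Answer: -357624302/741369695 ≈ -0.48238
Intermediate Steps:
N = 78
Y(t) = 3*t**2 (Y(t) = (3*t)*t = 3*t**2)
Y(N)/(-43907) - 1126/16885 = (3*78**2)/(-43907) - 1126/16885 = (3*6084)*(-1/43907) - 1126*1/16885 = 18252*(-1/43907) - 1126/16885 = -18252/43907 - 1126/16885 = -357624302/741369695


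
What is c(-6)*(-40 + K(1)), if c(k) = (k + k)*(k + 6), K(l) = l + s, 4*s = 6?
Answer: 0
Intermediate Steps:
s = 3/2 (s = (1/4)*6 = 3/2 ≈ 1.5000)
K(l) = 3/2 + l (K(l) = l + 3/2 = 3/2 + l)
c(k) = 2*k*(6 + k) (c(k) = (2*k)*(6 + k) = 2*k*(6 + k))
c(-6)*(-40 + K(1)) = (2*(-6)*(6 - 6))*(-40 + (3/2 + 1)) = (2*(-6)*0)*(-40 + 5/2) = 0*(-75/2) = 0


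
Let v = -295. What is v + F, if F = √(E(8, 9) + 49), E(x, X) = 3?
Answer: -295 + 2*√13 ≈ -287.79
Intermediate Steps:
F = 2*√13 (F = √(3 + 49) = √52 = 2*√13 ≈ 7.2111)
v + F = -295 + 2*√13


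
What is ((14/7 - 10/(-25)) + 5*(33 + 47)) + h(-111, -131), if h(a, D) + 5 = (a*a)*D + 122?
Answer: -8067658/5 ≈ -1.6135e+6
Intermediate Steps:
h(a, D) = 117 + D*a**2 (h(a, D) = -5 + ((a*a)*D + 122) = -5 + (a**2*D + 122) = -5 + (D*a**2 + 122) = -5 + (122 + D*a**2) = 117 + D*a**2)
((14/7 - 10/(-25)) + 5*(33 + 47)) + h(-111, -131) = ((14/7 - 10/(-25)) + 5*(33 + 47)) + (117 - 131*(-111)**2) = ((14*(1/7) - 10*(-1/25)) + 5*80) + (117 - 131*12321) = ((2 + 2/5) + 400) + (117 - 1614051) = (12/5 + 400) - 1613934 = 2012/5 - 1613934 = -8067658/5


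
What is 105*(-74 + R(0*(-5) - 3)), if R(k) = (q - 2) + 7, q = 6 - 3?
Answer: -6930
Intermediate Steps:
q = 3
R(k) = 8 (R(k) = (3 - 2) + 7 = 1 + 7 = 8)
105*(-74 + R(0*(-5) - 3)) = 105*(-74 + 8) = 105*(-66) = -6930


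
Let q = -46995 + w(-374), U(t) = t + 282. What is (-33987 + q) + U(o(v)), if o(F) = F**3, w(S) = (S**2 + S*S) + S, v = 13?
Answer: 200875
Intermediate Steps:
w(S) = S + 2*S**2 (w(S) = (S**2 + S**2) + S = 2*S**2 + S = S + 2*S**2)
U(t) = 282 + t
q = 232383 (q = -46995 - 374*(1 + 2*(-374)) = -46995 - 374*(1 - 748) = -46995 - 374*(-747) = -46995 + 279378 = 232383)
(-33987 + q) + U(o(v)) = (-33987 + 232383) + (282 + 13**3) = 198396 + (282 + 2197) = 198396 + 2479 = 200875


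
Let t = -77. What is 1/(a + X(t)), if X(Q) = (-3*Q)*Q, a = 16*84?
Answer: -1/16443 ≈ -6.0816e-5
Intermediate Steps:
a = 1344
X(Q) = -3*Q²
1/(a + X(t)) = 1/(1344 - 3*(-77)²) = 1/(1344 - 3*5929) = 1/(1344 - 17787) = 1/(-16443) = -1/16443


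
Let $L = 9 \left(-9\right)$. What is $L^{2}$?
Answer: $6561$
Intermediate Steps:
$L = -81$
$L^{2} = \left(-81\right)^{2} = 6561$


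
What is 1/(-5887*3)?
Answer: -1/17661 ≈ -5.6622e-5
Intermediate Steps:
1/(-5887*3) = 1/(-17661) = -1/17661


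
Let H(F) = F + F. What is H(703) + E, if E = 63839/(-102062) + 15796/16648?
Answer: 149345224696/106195511 ≈ 1406.3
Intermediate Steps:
H(F) = 2*F
E = 34336230/106195511 (E = 63839*(-1/102062) + 15796*(1/16648) = -63839/102062 + 3949/4162 = 34336230/106195511 ≈ 0.32333)
H(703) + E = 2*703 + 34336230/106195511 = 1406 + 34336230/106195511 = 149345224696/106195511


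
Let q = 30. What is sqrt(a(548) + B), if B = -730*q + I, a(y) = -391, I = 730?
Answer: I*sqrt(21561) ≈ 146.84*I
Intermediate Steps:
B = -21170 (B = -730*30 + 730 = -21900 + 730 = -21170)
sqrt(a(548) + B) = sqrt(-391 - 21170) = sqrt(-21561) = I*sqrt(21561)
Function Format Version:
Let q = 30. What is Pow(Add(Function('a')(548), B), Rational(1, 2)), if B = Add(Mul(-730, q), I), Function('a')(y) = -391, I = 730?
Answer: Mul(I, Pow(21561, Rational(1, 2))) ≈ Mul(146.84, I)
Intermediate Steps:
B = -21170 (B = Add(Mul(-730, 30), 730) = Add(-21900, 730) = -21170)
Pow(Add(Function('a')(548), B), Rational(1, 2)) = Pow(Add(-391, -21170), Rational(1, 2)) = Pow(-21561, Rational(1, 2)) = Mul(I, Pow(21561, Rational(1, 2)))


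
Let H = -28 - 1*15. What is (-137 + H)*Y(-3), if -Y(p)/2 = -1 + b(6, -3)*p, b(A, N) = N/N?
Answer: -1440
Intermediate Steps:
b(A, N) = 1
H = -43 (H = -28 - 15 = -43)
Y(p) = 2 - 2*p (Y(p) = -2*(-1 + 1*p) = -2*(-1 + p) = 2 - 2*p)
(-137 + H)*Y(-3) = (-137 - 43)*(2 - 2*(-3)) = -180*(2 + 6) = -180*8 = -1440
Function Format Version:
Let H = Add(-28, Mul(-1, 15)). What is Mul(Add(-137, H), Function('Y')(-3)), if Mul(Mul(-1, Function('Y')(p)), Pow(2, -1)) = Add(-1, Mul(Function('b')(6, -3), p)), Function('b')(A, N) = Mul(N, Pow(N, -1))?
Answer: -1440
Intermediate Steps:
Function('b')(A, N) = 1
H = -43 (H = Add(-28, -15) = -43)
Function('Y')(p) = Add(2, Mul(-2, p)) (Function('Y')(p) = Mul(-2, Add(-1, Mul(1, p))) = Mul(-2, Add(-1, p)) = Add(2, Mul(-2, p)))
Mul(Add(-137, H), Function('Y')(-3)) = Mul(Add(-137, -43), Add(2, Mul(-2, -3))) = Mul(-180, Add(2, 6)) = Mul(-180, 8) = -1440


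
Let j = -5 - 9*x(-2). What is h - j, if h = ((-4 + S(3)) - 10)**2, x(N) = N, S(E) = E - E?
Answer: 183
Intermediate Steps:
S(E) = 0
j = 13 (j = -5 - 9*(-2) = -5 + 18 = 13)
h = 196 (h = ((-4 + 0) - 10)**2 = (-4 - 10)**2 = (-14)**2 = 196)
h - j = 196 - 1*13 = 196 - 13 = 183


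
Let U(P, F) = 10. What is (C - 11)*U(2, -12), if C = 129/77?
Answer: -7180/77 ≈ -93.247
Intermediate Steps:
C = 129/77 (C = 129*(1/77) = 129/77 ≈ 1.6753)
(C - 11)*U(2, -12) = (129/77 - 11)*10 = -718/77*10 = -7180/77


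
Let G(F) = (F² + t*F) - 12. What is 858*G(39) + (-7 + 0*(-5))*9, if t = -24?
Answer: 491571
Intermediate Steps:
G(F) = -12 + F² - 24*F (G(F) = (F² - 24*F) - 12 = -12 + F² - 24*F)
858*G(39) + (-7 + 0*(-5))*9 = 858*(-12 + 39² - 24*39) + (-7 + 0*(-5))*9 = 858*(-12 + 1521 - 936) + (-7 + 0)*9 = 858*573 - 7*9 = 491634 - 63 = 491571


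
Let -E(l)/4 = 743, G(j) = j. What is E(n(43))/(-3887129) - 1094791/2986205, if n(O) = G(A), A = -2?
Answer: -4246718843779/11607764055445 ≈ -0.36585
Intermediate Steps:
n(O) = -2
E(l) = -2972 (E(l) = -4*743 = -2972)
E(n(43))/(-3887129) - 1094791/2986205 = -2972/(-3887129) - 1094791/2986205 = -2972*(-1/3887129) - 1094791*1/2986205 = 2972/3887129 - 1094791/2986205 = -4246718843779/11607764055445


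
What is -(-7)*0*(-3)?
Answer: 0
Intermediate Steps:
-(-7)*0*(-3) = -7*0*(-3) = 0*(-3) = 0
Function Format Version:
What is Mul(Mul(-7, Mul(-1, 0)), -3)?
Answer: 0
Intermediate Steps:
Mul(Mul(-7, Mul(-1, 0)), -3) = Mul(Mul(-7, 0), -3) = Mul(0, -3) = 0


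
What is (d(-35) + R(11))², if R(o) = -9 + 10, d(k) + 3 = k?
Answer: 1369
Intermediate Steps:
d(k) = -3 + k
R(o) = 1
(d(-35) + R(11))² = ((-3 - 35) + 1)² = (-38 + 1)² = (-37)² = 1369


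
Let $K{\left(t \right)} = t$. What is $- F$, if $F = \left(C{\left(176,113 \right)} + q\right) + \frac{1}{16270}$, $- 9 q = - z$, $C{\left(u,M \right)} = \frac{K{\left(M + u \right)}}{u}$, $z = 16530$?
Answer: $- \frac{7896050909}{4295280} \approx -1838.3$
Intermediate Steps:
$C{\left(u,M \right)} = \frac{M + u}{u}$
$q = \frac{5510}{3}$ ($q = - \frac{\left(-1\right) 16530}{9} = \left(- \frac{1}{9}\right) \left(-16530\right) = \frac{5510}{3} \approx 1836.7$)
$F = \frac{7896050909}{4295280}$ ($F = \left(\frac{113 + 176}{176} + \frac{5510}{3}\right) + \frac{1}{16270} = \left(\frac{1}{176} \cdot 289 + \frac{5510}{3}\right) + \frac{1}{16270} = \left(\frac{289}{176} + \frac{5510}{3}\right) + \frac{1}{16270} = \frac{970627}{528} + \frac{1}{16270} = \frac{7896050909}{4295280} \approx 1838.3$)
$- F = \left(-1\right) \frac{7896050909}{4295280} = - \frac{7896050909}{4295280}$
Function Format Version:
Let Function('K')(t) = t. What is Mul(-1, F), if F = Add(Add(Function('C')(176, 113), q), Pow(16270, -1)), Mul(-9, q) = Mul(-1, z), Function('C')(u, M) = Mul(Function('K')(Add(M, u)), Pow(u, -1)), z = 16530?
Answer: Rational(-7896050909, 4295280) ≈ -1838.3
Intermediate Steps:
Function('C')(u, M) = Mul(Pow(u, -1), Add(M, u)) (Function('C')(u, M) = Mul(Add(M, u), Pow(u, -1)) = Mul(Pow(u, -1), Add(M, u)))
q = Rational(5510, 3) (q = Mul(Rational(-1, 9), Mul(-1, 16530)) = Mul(Rational(-1, 9), -16530) = Rational(5510, 3) ≈ 1836.7)
F = Rational(7896050909, 4295280) (F = Add(Add(Mul(Pow(176, -1), Add(113, 176)), Rational(5510, 3)), Pow(16270, -1)) = Add(Add(Mul(Rational(1, 176), 289), Rational(5510, 3)), Rational(1, 16270)) = Add(Add(Rational(289, 176), Rational(5510, 3)), Rational(1, 16270)) = Add(Rational(970627, 528), Rational(1, 16270)) = Rational(7896050909, 4295280) ≈ 1838.3)
Mul(-1, F) = Mul(-1, Rational(7896050909, 4295280)) = Rational(-7896050909, 4295280)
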